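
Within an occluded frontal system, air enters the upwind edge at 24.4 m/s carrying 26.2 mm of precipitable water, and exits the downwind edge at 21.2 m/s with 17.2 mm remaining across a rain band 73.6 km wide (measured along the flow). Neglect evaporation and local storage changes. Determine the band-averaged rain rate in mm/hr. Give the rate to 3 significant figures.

R ≈ 13.4 mm/hr

Column moisture flux per unit crosswind length is F = V × PW.
Inflow: F_in = 24.4 × 26.2 = 639.28 mm·m/s
Outflow: F_out = 21.2 × 17.2 = 364.64 mm·m/s
Steady-state rate R = (F_in − F_out)/L = (639.28 − 364.64) / 73600 m = 3.732e-03 mm/s.
R = 3.732e-03 × 3600 = 13.4 mm/hr.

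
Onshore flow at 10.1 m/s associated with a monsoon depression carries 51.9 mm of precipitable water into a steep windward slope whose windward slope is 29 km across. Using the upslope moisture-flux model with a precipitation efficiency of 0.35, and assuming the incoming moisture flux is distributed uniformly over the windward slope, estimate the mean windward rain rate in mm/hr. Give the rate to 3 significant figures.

Incoming column moisture flux per unit ridge length: F = V × PW = 10.1 × 51.9 = 524.19 mm·m/s.
Spread over the 29 km slope with efficiency ε = 0.35: R = ε·F/W = 0.35 × 524.19 / 29000 m = 6.326e-03 mm/s.
R = 6.326e-03 × 3600 = 22.8 mm/hr.

R ≈ 22.8 mm/hr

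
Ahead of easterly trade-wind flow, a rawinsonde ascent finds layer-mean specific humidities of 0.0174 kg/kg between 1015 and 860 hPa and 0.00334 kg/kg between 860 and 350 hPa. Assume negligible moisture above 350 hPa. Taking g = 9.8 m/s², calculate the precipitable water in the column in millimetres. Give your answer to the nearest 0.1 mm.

PW ≈ 44.9 mm

Precipitable water is the column-integrated vapour mass per unit area: PW = (1/g) Σ q̄ Δp, with q in kg/kg and Δp in Pa (1 kg/m² of water = 1 mm).
Layer 1015–860 hPa: Δp = 155 hPa = 15500 Pa, q̄ = 0.0174 kg/kg → 0.0174 × 15500 / 9.8 = 27.52 mm
Layer 860–350 hPa: Δp = 510 hPa = 51000 Pa, q̄ = 0.00334 kg/kg → 0.00334 × 51000 / 9.8 = 17.38 mm
PW = 27.52 + 17.38 = 44.90 ≈ 44.9 mm.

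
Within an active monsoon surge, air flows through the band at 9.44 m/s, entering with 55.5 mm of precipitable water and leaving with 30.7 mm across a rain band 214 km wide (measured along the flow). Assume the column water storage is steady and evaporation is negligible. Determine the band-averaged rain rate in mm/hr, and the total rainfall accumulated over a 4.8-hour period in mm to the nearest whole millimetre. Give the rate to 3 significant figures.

R ≈ 3.94 mm/hr; total ≈ 19 mm

Column moisture flux per unit crosswind length is F = V × PW.
Inflow: F_in = 9.44 × 55.5 = 523.92 mm·m/s
Outflow: F_out = 9.44 × 30.7 = 289.808 mm·m/s
Steady-state rate R = (F_in − F_out)/L = (523.92 − 289.808) / 214000 m = 1.094e-03 mm/s.
R = 1.094e-03 × 3600 = 3.94 mm/hr.
Over 4.8 h: total = 3.94 × 4.8 = 18.912 ≈ 19 mm.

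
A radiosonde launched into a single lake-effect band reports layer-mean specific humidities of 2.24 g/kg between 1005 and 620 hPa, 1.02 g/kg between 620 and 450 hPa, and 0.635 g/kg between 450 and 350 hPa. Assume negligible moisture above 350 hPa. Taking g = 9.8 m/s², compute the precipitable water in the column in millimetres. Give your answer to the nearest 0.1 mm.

PW ≈ 11.2 mm

Precipitable water is the column-integrated vapour mass per unit area: PW = (1/g) Σ q̄ Δp, with q in kg/kg and Δp in Pa (1 kg/m² of water = 1 mm).
Layer 1005–620 hPa: Δp = 385 hPa = 38500 Pa, q̄ = 0.00224 kg/kg → 0.00224 × 38500 / 9.8 = 8.80 mm
Layer 620–450 hPa: Δp = 170 hPa = 17000 Pa, q̄ = 0.00102 kg/kg → 0.00102 × 17000 / 9.8 = 1.77 mm
Layer 450–350 hPa: Δp = 100 hPa = 10000 Pa, q̄ = 0.000635 kg/kg → 0.000635 × 10000 / 9.8 = 0.65 mm
PW = 8.80 + 1.77 + 0.65 = 11.22 ≈ 11.2 mm.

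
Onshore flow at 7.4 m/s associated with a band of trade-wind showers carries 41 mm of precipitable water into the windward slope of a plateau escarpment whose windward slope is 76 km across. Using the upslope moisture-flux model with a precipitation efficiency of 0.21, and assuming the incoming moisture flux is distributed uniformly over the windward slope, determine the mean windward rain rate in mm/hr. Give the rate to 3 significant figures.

R ≈ 3.02 mm/hr

Incoming column moisture flux per unit ridge length: F = V × PW = 7.4 × 41 = 303.4 mm·m/s.
Spread over the 76 km slope with efficiency ε = 0.21: R = ε·F/W = 0.21 × 303.4 / 76000 m = 8.383e-04 mm/s.
R = 8.383e-04 × 3600 = 3.02 mm/hr.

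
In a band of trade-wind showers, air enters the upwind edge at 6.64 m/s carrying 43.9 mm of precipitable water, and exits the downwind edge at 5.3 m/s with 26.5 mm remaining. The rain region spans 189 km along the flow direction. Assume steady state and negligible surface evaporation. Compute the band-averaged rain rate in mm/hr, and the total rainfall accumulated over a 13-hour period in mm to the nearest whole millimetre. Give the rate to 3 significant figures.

Column moisture flux per unit crosswind length is F = V × PW.
Inflow: F_in = 6.64 × 43.9 = 291.496 mm·m/s
Outflow: F_out = 5.3 × 26.5 = 140.45 mm·m/s
Steady-state rate R = (F_in − F_out)/L = (291.496 − 140.45) / 189000 m = 7.992e-04 mm/s.
R = 7.992e-04 × 3600 = 2.88 mm/hr.
Over 13 h: total = 2.88 × 13 = 37.44 ≈ 37 mm.

R ≈ 2.88 mm/hr; total ≈ 37 mm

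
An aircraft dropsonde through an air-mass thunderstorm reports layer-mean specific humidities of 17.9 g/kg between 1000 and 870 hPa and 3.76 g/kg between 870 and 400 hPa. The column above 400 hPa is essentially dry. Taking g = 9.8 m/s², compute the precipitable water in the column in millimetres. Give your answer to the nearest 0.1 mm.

Precipitable water is the column-integrated vapour mass per unit area: PW = (1/g) Σ q̄ Δp, with q in kg/kg and Δp in Pa (1 kg/m² of water = 1 mm).
Layer 1000–870 hPa: Δp = 130 hPa = 13000 Pa, q̄ = 0.0179 kg/kg → 0.0179 × 13000 / 9.8 = 23.74 mm
Layer 870–400 hPa: Δp = 470 hPa = 47000 Pa, q̄ = 0.00376 kg/kg → 0.00376 × 47000 / 9.8 = 18.03 mm
PW = 23.74 + 18.03 = 41.77 ≈ 41.8 mm.

PW ≈ 41.8 mm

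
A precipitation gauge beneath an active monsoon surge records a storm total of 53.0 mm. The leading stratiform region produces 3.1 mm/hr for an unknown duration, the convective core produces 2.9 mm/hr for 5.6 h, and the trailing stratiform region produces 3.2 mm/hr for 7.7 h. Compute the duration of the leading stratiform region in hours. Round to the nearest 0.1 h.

duration ≈ 3.9 h

Known phases: 2.9 × 5.6 + 3.2 × 7.7 = 16.24 + 24.64 = 40.88 mm.
Remaining depth = 53.0 − 40.88 = 12.12 mm.
Duration = 12.12 / 3.1 = 3.9 h.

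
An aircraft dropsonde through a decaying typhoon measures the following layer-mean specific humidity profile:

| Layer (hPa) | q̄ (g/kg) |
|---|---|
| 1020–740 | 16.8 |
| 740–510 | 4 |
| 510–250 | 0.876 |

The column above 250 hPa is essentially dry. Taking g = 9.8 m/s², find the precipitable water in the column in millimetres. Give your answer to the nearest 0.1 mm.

PW ≈ 59.7 mm

Precipitable water is the column-integrated vapour mass per unit area: PW = (1/g) Σ q̄ Δp, with q in kg/kg and Δp in Pa (1 kg/m² of water = 1 mm).
Layer 1020–740 hPa: Δp = 280 hPa = 28000 Pa, q̄ = 0.0168 kg/kg → 0.0168 × 28000 / 9.8 = 48.00 mm
Layer 740–510 hPa: Δp = 230 hPa = 23000 Pa, q̄ = 0.004 kg/kg → 0.004 × 23000 / 9.8 = 9.39 mm
Layer 510–250 hPa: Δp = 260 hPa = 26000 Pa, q̄ = 0.000876 kg/kg → 0.000876 × 26000 / 9.8 = 2.32 mm
PW = 48.00 + 9.39 + 2.32 = 59.71 ≈ 59.7 mm.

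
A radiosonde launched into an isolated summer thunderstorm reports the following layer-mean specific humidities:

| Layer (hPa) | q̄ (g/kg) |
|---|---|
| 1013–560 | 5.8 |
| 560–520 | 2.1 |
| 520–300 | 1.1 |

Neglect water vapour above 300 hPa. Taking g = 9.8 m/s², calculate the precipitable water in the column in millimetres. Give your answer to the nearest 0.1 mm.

Precipitable water is the column-integrated vapour mass per unit area: PW = (1/g) Σ q̄ Δp, with q in kg/kg and Δp in Pa (1 kg/m² of water = 1 mm).
Layer 1013–560 hPa: Δp = 453 hPa = 45300 Pa, q̄ = 0.0058 kg/kg → 0.0058 × 45300 / 9.8 = 26.81 mm
Layer 560–520 hPa: Δp = 40 hPa = 4000 Pa, q̄ = 0.0021 kg/kg → 0.0021 × 4000 / 9.8 = 0.86 mm
Layer 520–300 hPa: Δp = 220 hPa = 22000 Pa, q̄ = 0.0011 kg/kg → 0.0011 × 22000 / 9.8 = 2.47 mm
PW = 26.81 + 0.86 + 2.47 = 30.14 ≈ 30.1 mm.

PW ≈ 30.1 mm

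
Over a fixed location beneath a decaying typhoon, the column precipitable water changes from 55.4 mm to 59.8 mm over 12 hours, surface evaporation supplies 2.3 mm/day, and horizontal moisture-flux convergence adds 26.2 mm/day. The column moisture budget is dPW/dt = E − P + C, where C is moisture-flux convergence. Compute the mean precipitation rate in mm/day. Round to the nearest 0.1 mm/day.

P ≈ 19.7 mm/day

dPW/dt = (59.8 − 55.4) mm / (12/24 day) = +8.800 mm/day.
P = E + C − dPW/dt = 2.3 + (26.2) − (+8.800) = 19.7 mm/day.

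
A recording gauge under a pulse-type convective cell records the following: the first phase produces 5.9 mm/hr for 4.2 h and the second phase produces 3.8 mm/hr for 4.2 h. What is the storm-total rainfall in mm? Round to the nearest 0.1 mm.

total ≈ 40.7 mm

Total = Σ Rᵢ Δtᵢ = 5.9 × 4.2 + 3.8 × 4.2
      = 24.78 + 15.96 = 40.7 mm.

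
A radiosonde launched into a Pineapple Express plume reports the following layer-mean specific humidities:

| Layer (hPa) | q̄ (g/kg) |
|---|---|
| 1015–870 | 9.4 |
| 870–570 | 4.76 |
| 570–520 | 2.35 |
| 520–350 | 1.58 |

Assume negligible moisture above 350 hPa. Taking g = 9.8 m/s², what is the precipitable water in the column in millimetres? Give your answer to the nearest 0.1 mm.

Precipitable water is the column-integrated vapour mass per unit area: PW = (1/g) Σ q̄ Δp, with q in kg/kg and Δp in Pa (1 kg/m² of water = 1 mm).
Layer 1015–870 hPa: Δp = 145 hPa = 14500 Pa, q̄ = 0.0094 kg/kg → 0.0094 × 14500 / 9.8 = 13.91 mm
Layer 870–570 hPa: Δp = 300 hPa = 30000 Pa, q̄ = 0.00476 kg/kg → 0.00476 × 30000 / 9.8 = 14.57 mm
Layer 570–520 hPa: Δp = 50 hPa = 5000 Pa, q̄ = 0.00235 kg/kg → 0.00235 × 5000 / 9.8 = 1.20 mm
Layer 520–350 hPa: Δp = 170 hPa = 17000 Pa, q̄ = 0.00158 kg/kg → 0.00158 × 17000 / 9.8 = 2.74 mm
PW = 13.91 + 14.57 + 1.20 + 2.74 = 32.42 ≈ 32.4 mm.

PW ≈ 32.4 mm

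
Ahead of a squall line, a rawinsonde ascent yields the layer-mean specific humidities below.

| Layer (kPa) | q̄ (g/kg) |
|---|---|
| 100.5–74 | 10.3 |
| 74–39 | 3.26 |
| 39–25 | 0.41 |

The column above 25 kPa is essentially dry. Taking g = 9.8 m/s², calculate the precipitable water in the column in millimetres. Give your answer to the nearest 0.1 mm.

Precipitable water is the column-integrated vapour mass per unit area: PW = (1/g) Σ q̄ Δp, with q in kg/kg and Δp in Pa (1 kg/m² of water = 1 mm).
Layer 100.5–74 kPa: Δp = 265 hPa = 26500 Pa, q̄ = 0.0103 kg/kg → 0.0103 × 26500 / 9.8 = 27.85 mm
Layer 74–39 kPa: Δp = 350 hPa = 35000 Pa, q̄ = 0.00326 kg/kg → 0.00326 × 35000 / 9.8 = 11.64 mm
Layer 39–25 kPa: Δp = 140 hPa = 14000 Pa, q̄ = 0.00041 kg/kg → 0.00041 × 14000 / 9.8 = 0.59 mm
PW = 27.85 + 11.64 + 0.59 = 40.08 ≈ 40.1 mm.

PW ≈ 40.1 mm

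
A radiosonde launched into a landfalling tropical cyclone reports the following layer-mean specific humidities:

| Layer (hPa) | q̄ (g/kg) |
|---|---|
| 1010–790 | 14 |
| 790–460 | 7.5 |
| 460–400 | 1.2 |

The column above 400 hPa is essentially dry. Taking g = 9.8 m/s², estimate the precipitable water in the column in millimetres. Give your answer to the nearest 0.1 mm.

PW ≈ 57.4 mm

Precipitable water is the column-integrated vapour mass per unit area: PW = (1/g) Σ q̄ Δp, with q in kg/kg and Δp in Pa (1 kg/m² of water = 1 mm).
Layer 1010–790 hPa: Δp = 220 hPa = 22000 Pa, q̄ = 0.014 kg/kg → 0.014 × 22000 / 9.8 = 31.43 mm
Layer 790–460 hPa: Δp = 330 hPa = 33000 Pa, q̄ = 0.0075 kg/kg → 0.0075 × 33000 / 9.8 = 25.26 mm
Layer 460–400 hPa: Δp = 60 hPa = 6000 Pa, q̄ = 0.0012 kg/kg → 0.0012 × 6000 / 9.8 = 0.73 mm
PW = 31.43 + 25.26 + 0.73 = 57.42 ≈ 57.4 mm.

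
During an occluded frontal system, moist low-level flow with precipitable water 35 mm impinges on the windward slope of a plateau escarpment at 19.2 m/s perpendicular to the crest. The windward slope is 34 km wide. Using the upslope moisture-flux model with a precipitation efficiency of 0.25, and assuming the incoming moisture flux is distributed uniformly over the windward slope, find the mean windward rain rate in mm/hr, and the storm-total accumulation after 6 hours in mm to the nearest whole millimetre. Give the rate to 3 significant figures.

Incoming column moisture flux per unit ridge length: F = V × PW = 19.2 × 35 = 672 mm·m/s.
Spread over the 34 km slope with efficiency ε = 0.25: R = ε·F/W = 0.25 × 672 / 34000 m = 4.941e-03 mm/s.
R = 4.941e-03 × 3600 = 17.8 mm/hr.
Over 6 h: total = 17.8 × 6 = 106.8 ≈ 107 mm.

R ≈ 17.8 mm/hr; total ≈ 107 mm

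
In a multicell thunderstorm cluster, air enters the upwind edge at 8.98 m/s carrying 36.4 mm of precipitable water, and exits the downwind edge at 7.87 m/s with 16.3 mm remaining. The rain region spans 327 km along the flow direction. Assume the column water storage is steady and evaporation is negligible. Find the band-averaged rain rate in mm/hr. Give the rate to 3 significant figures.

Column moisture flux per unit crosswind length is F = V × PW.
Inflow: F_in = 8.98 × 36.4 = 326.872 mm·m/s
Outflow: F_out = 7.87 × 16.3 = 128.281 mm·m/s
Steady-state rate R = (F_in − F_out)/L = (326.872 − 128.281) / 327000 m = 6.073e-04 mm/s.
R = 6.073e-04 × 3600 = 2.19 mm/hr.

R ≈ 2.19 mm/hr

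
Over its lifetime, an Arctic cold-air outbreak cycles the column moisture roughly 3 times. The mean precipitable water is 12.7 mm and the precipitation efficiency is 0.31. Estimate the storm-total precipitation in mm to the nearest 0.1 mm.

Each cycle deposits ε × PW = 0.31 × 12.7 = 3.937 mm.
Over 3 cycles: 3 × 3.937 = 11.8 mm.

precipitation ≈ 11.8 mm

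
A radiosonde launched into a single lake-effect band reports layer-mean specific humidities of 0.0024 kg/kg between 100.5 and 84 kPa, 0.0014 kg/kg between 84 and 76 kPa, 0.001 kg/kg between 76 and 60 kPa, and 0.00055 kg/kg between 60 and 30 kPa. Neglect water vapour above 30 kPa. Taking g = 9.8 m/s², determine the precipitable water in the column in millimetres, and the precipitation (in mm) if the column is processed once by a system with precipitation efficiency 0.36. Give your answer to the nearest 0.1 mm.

Precipitable water is the column-integrated vapour mass per unit area: PW = (1/g) Σ q̄ Δp, with q in kg/kg and Δp in Pa (1 kg/m² of water = 1 mm).
Layer 100.5–84 kPa: Δp = 165 hPa = 16500 Pa, q̄ = 0.0024 kg/kg → 0.0024 × 16500 / 9.8 = 4.04 mm
Layer 84–76 kPa: Δp = 80 hPa = 8000 Pa, q̄ = 0.0014 kg/kg → 0.0014 × 8000 / 9.8 = 1.14 mm
Layer 76–60 kPa: Δp = 160 hPa = 16000 Pa, q̄ = 0.001 kg/kg → 0.001 × 16000 / 9.8 = 1.63 mm
Layer 60–30 kPa: Δp = 300 hPa = 30000 Pa, q̄ = 0.00055 kg/kg → 0.00055 × 30000 / 9.8 = 1.68 mm
PW = 4.04 + 1.14 + 1.63 + 1.68 = 8.49 ≈ 8.5 mm.
Precipitation = ε × PW = 0.36 × 8.5 = 3.1 mm.

PW ≈ 8.5 mm; precipitation ≈ 3.1 mm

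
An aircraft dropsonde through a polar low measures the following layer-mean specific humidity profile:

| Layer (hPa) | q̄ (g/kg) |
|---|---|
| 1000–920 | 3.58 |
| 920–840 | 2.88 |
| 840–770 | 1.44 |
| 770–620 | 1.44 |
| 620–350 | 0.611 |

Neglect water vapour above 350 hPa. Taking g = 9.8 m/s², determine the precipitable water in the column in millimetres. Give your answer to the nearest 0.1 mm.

PW ≈ 10.2 mm

Precipitable water is the column-integrated vapour mass per unit area: PW = (1/g) Σ q̄ Δp, with q in kg/kg and Δp in Pa (1 kg/m² of water = 1 mm).
Layer 1000–920 hPa: Δp = 80 hPa = 8000 Pa, q̄ = 0.00358 kg/kg → 0.00358 × 8000 / 9.8 = 2.92 mm
Layer 920–840 hPa: Δp = 80 hPa = 8000 Pa, q̄ = 0.00288 kg/kg → 0.00288 × 8000 / 9.8 = 2.35 mm
Layer 840–770 hPa: Δp = 70 hPa = 7000 Pa, q̄ = 0.00144 kg/kg → 0.00144 × 7000 / 9.8 = 1.03 mm
Layer 770–620 hPa: Δp = 150 hPa = 15000 Pa, q̄ = 0.00144 kg/kg → 0.00144 × 15000 / 9.8 = 2.20 mm
Layer 620–350 hPa: Δp = 270 hPa = 27000 Pa, q̄ = 0.000611 kg/kg → 0.000611 × 27000 / 9.8 = 1.68 mm
PW = 2.92 + 2.35 + 1.03 + 2.20 + 1.68 = 10.18 ≈ 10.2 mm.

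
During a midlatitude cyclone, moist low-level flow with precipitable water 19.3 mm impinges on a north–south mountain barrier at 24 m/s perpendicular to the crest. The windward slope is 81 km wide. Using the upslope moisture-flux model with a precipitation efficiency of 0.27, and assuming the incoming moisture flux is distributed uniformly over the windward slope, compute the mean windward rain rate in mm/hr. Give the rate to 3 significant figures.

R ≈ 5.56 mm/hr

Incoming column moisture flux per unit ridge length: F = V × PW = 24 × 19.3 = 463.2 mm·m/s.
Spread over the 81 km slope with efficiency ε = 0.27: R = ε·F/W = 0.27 × 463.2 / 81000 m = 1.544e-03 mm/s.
R = 1.544e-03 × 3600 = 5.56 mm/hr.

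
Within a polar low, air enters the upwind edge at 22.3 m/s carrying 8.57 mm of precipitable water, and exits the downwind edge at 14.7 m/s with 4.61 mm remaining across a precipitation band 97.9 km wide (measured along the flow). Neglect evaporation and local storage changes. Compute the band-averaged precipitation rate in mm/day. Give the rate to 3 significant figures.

R ≈ 109 mm/day

Column moisture flux per unit crosswind length is F = V × PW.
Inflow: F_in = 22.3 × 8.57 = 191.111 mm·m/s
Outflow: F_out = 14.7 × 4.61 = 67.767 mm·m/s
Steady-state rate R = (F_in − F_out)/L = (191.111 − 67.767) / 97900 m = 1.260e-03 mm/s.
R = 1.260e-03 × 3600 × 24 = 109 mm/day.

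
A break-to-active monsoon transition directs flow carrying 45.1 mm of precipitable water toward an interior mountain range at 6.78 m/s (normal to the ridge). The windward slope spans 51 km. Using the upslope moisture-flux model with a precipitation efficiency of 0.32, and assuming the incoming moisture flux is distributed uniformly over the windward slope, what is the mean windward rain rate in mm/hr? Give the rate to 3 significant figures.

R ≈ 6.91 mm/hr

Incoming column moisture flux per unit ridge length: F = V × PW = 6.78 × 45.1 = 305.778 mm·m/s.
Spread over the 51 km slope with efficiency ε = 0.32: R = ε·F/W = 0.32 × 305.778 / 51000 m = 1.919e-03 mm/s.
R = 1.919e-03 × 3600 = 6.91 mm/hr.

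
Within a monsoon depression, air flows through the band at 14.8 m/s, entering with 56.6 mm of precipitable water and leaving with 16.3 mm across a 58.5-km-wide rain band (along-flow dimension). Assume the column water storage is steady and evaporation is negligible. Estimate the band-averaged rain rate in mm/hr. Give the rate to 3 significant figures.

R ≈ 36.7 mm/hr

Column moisture flux per unit crosswind length is F = V × PW.
Inflow: F_in = 14.8 × 56.6 = 837.68 mm·m/s
Outflow: F_out = 14.8 × 16.3 = 241.24 mm·m/s
Steady-state rate R = (F_in − F_out)/L = (837.68 − 241.24) / 58500 m = 1.020e-02 mm/s.
R = 1.020e-02 × 3600 = 36.7 mm/hr.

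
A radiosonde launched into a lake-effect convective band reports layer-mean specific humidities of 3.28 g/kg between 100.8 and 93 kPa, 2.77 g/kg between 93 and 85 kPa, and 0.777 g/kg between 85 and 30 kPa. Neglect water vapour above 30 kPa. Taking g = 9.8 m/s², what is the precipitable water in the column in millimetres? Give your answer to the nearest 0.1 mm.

Precipitable water is the column-integrated vapour mass per unit area: PW = (1/g) Σ q̄ Δp, with q in kg/kg and Δp in Pa (1 kg/m² of water = 1 mm).
Layer 100.8–93 kPa: Δp = 78 hPa = 7800 Pa, q̄ = 0.00328 kg/kg → 0.00328 × 7800 / 9.8 = 2.61 mm
Layer 93–85 kPa: Δp = 80 hPa = 8000 Pa, q̄ = 0.00277 kg/kg → 0.00277 × 8000 / 9.8 = 2.26 mm
Layer 85–30 kPa: Δp = 550 hPa = 55000 Pa, q̄ = 0.000777 kg/kg → 0.000777 × 55000 / 9.8 = 4.36 mm
PW = 2.61 + 2.26 + 4.36 = 9.23 ≈ 9.2 mm.

PW ≈ 9.2 mm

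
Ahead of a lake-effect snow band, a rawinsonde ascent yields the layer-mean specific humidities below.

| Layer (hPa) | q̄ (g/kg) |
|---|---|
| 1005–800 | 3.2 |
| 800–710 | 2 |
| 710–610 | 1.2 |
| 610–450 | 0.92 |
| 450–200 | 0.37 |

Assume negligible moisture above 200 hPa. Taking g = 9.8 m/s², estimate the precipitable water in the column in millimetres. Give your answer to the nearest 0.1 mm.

Precipitable water is the column-integrated vapour mass per unit area: PW = (1/g) Σ q̄ Δp, with q in kg/kg and Δp in Pa (1 kg/m² of water = 1 mm).
Layer 1005–800 hPa: Δp = 205 hPa = 20500 Pa, q̄ = 0.0032 kg/kg → 0.0032 × 20500 / 9.8 = 6.69 mm
Layer 800–710 hPa: Δp = 90 hPa = 9000 Pa, q̄ = 0.002 kg/kg → 0.002 × 9000 / 9.8 = 1.84 mm
Layer 710–610 hPa: Δp = 100 hPa = 10000 Pa, q̄ = 0.0012 kg/kg → 0.0012 × 10000 / 9.8 = 1.22 mm
Layer 610–450 hPa: Δp = 160 hPa = 16000 Pa, q̄ = 0.00092 kg/kg → 0.00092 × 16000 / 9.8 = 1.50 mm
Layer 450–200 hPa: Δp = 250 hPa = 25000 Pa, q̄ = 0.00037 kg/kg → 0.00037 × 25000 / 9.8 = 0.94 mm
PW = 6.69 + 1.84 + 1.22 + 1.50 + 0.94 = 12.19 ≈ 12.2 mm.

PW ≈ 12.2 mm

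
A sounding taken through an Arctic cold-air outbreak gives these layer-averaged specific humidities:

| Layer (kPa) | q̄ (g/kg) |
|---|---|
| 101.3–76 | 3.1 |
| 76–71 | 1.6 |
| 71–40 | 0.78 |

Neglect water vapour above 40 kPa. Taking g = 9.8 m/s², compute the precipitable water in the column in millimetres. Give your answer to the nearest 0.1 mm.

PW ≈ 11.3 mm

Precipitable water is the column-integrated vapour mass per unit area: PW = (1/g) Σ q̄ Δp, with q in kg/kg and Δp in Pa (1 kg/m² of water = 1 mm).
Layer 101.3–76 kPa: Δp = 253 hPa = 25300 Pa, q̄ = 0.0031 kg/kg → 0.0031 × 25300 / 9.8 = 8.00 mm
Layer 76–71 kPa: Δp = 50 hPa = 5000 Pa, q̄ = 0.0016 kg/kg → 0.0016 × 5000 / 9.8 = 0.82 mm
Layer 71–40 kPa: Δp = 310 hPa = 31000 Pa, q̄ = 0.00078 kg/kg → 0.00078 × 31000 / 9.8 = 2.47 mm
PW = 8.00 + 0.82 + 2.47 = 11.29 ≈ 11.3 mm.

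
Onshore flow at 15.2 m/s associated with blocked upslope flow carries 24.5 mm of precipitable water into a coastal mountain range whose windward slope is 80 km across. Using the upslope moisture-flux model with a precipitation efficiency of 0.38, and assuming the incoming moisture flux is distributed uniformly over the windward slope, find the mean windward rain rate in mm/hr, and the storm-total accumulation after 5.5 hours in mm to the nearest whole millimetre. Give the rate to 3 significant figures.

Incoming column moisture flux per unit ridge length: F = V × PW = 15.2 × 24.5 = 372.4 mm·m/s.
Spread over the 80 km slope with efficiency ε = 0.38: R = ε·F/W = 0.38 × 372.4 / 80000 m = 1.769e-03 mm/s.
R = 1.769e-03 × 3600 = 6.37 mm/hr.
Over 5.5 h: total = 6.37 × 5.5 = 35.035 ≈ 35 mm.

R ≈ 6.37 mm/hr; total ≈ 35 mm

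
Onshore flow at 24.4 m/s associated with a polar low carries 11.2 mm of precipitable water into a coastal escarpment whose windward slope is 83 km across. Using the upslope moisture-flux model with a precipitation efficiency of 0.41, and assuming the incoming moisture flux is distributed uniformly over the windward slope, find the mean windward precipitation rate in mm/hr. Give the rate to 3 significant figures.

Incoming column moisture flux per unit ridge length: F = V × PW = 24.4 × 11.2 = 273.28 mm·m/s.
Spread over the 83 km slope with efficiency ε = 0.41: R = ε·F/W = 0.41 × 273.28 / 83000 m = 1.350e-03 mm/s.
R = 1.350e-03 × 3600 = 4.86 mm/hr.

R ≈ 4.86 mm/hr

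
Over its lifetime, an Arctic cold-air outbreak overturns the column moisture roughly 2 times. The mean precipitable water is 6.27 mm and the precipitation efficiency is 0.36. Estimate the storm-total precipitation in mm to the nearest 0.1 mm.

precipitation ≈ 4.5 mm

Each cycle deposits ε × PW = 0.36 × 6.27 = 2.2572 mm.
Over 2 cycles: 2 × 2.2572 = 4.5 mm.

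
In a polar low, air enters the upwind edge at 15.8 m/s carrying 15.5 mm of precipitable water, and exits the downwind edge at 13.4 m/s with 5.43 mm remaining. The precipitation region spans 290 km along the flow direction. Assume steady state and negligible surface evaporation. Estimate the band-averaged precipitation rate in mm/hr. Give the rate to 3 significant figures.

R ≈ 2.14 mm/hr

Column moisture flux per unit crosswind length is F = V × PW.
Inflow: F_in = 15.8 × 15.5 = 244.9 mm·m/s
Outflow: F_out = 13.4 × 5.43 = 72.762 mm·m/s
Steady-state rate R = (F_in − F_out)/L = (244.9 − 72.762) / 290000 m = 5.936e-04 mm/s.
R = 5.936e-04 × 3600 = 2.14 mm/hr.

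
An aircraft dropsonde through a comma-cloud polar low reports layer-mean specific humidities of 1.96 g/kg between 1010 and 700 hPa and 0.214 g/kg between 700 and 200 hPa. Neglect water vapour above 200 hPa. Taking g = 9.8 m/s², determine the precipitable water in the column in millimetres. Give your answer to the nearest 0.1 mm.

PW ≈ 7.3 mm

Precipitable water is the column-integrated vapour mass per unit area: PW = (1/g) Σ q̄ Δp, with q in kg/kg and Δp in Pa (1 kg/m² of water = 1 mm).
Layer 1010–700 hPa: Δp = 310 hPa = 31000 Pa, q̄ = 0.00196 kg/kg → 0.00196 × 31000 / 9.8 = 6.20 mm
Layer 700–200 hPa: Δp = 500 hPa = 50000 Pa, q̄ = 0.000214 kg/kg → 0.000214 × 50000 / 9.8 = 1.09 mm
PW = 6.20 + 1.09 = 7.29 ≈ 7.3 mm.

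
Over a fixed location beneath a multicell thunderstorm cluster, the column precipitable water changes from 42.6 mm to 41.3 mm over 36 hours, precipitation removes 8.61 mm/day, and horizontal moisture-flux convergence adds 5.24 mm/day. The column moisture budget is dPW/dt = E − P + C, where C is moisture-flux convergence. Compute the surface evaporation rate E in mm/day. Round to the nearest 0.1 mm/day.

E ≈ 2.5 mm/day

dPW/dt = (41.3 − 42.6) mm / (36/24 day) = -0.867 mm/day.
E = dPW/dt + P − C = (-0.867) + 8.61 − (5.24) = 2.5 mm/day.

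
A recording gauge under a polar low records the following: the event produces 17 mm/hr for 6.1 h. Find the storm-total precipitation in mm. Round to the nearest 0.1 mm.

Total = Σ Rᵢ Δtᵢ = 17 × 6.1
      = 103.7 = 103.7 mm.

total ≈ 103.7 mm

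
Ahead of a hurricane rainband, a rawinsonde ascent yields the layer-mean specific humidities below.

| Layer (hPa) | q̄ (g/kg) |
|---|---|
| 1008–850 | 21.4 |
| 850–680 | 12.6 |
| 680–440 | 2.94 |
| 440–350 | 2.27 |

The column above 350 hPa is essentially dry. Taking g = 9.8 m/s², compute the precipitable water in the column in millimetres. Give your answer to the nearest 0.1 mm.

PW ≈ 65.6 mm

Precipitable water is the column-integrated vapour mass per unit area: PW = (1/g) Σ q̄ Δp, with q in kg/kg and Δp in Pa (1 kg/m² of water = 1 mm).
Layer 1008–850 hPa: Δp = 158 hPa = 15800 Pa, q̄ = 0.0214 kg/kg → 0.0214 × 15800 / 9.8 = 34.50 mm
Layer 850–680 hPa: Δp = 170 hPa = 17000 Pa, q̄ = 0.0126 kg/kg → 0.0126 × 17000 / 9.8 = 21.86 mm
Layer 680–440 hPa: Δp = 240 hPa = 24000 Pa, q̄ = 0.00294 kg/kg → 0.00294 × 24000 / 9.8 = 7.20 mm
Layer 440–350 hPa: Δp = 90 hPa = 9000 Pa, q̄ = 0.00227 kg/kg → 0.00227 × 9000 / 9.8 = 2.08 mm
PW = 34.50 + 21.86 + 7.20 + 2.08 = 65.64 ≈ 65.6 mm.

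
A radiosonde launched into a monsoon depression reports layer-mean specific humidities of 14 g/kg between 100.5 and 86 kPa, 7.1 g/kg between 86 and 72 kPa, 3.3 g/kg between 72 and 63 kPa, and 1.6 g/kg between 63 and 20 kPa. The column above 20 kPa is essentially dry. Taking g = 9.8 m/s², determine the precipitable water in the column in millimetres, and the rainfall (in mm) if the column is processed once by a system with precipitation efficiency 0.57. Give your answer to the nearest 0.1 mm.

Precipitable water is the column-integrated vapour mass per unit area: PW = (1/g) Σ q̄ Δp, with q in kg/kg and Δp in Pa (1 kg/m² of water = 1 mm).
Layer 100.5–86 kPa: Δp = 145 hPa = 14500 Pa, q̄ = 0.014 kg/kg → 0.014 × 14500 / 9.8 = 20.71 mm
Layer 86–72 kPa: Δp = 140 hPa = 14000 Pa, q̄ = 0.0071 kg/kg → 0.0071 × 14000 / 9.8 = 10.14 mm
Layer 72–63 kPa: Δp = 90 hPa = 9000 Pa, q̄ = 0.0033 kg/kg → 0.0033 × 9000 / 9.8 = 3.03 mm
Layer 63–20 kPa: Δp = 430 hPa = 43000 Pa, q̄ = 0.0016 kg/kg → 0.0016 × 43000 / 9.8 = 7.02 mm
PW = 20.71 + 10.14 + 3.03 + 7.02 = 40.90 ≈ 40.9 mm.
Rainfall = ε × PW = 0.57 × 40.9 = 23.3 mm.

PW ≈ 40.9 mm; rainfall ≈ 23.3 mm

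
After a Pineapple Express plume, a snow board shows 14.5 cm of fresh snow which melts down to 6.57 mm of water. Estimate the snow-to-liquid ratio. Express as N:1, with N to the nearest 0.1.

ratio ≈ 22.1

Ratio = snow depth / SWE = 145 mm / 6.57 mm = 22.1, i.e. 22.1:1.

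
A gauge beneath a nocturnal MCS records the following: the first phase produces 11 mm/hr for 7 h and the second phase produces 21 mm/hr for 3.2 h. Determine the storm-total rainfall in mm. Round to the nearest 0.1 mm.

total ≈ 144.2 mm

Total = Σ Rᵢ Δtᵢ = 11 × 7 + 21 × 3.2
      = 77 + 67.2 = 144.2 mm.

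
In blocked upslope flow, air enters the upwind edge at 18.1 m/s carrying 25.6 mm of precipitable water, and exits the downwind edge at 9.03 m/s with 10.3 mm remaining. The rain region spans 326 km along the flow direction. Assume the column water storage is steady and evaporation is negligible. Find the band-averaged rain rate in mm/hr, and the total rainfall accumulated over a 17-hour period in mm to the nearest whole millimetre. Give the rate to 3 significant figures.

Column moisture flux per unit crosswind length is F = V × PW.
Inflow: F_in = 18.1 × 25.6 = 463.36 mm·m/s
Outflow: F_out = 9.03 × 10.3 = 93.009 mm·m/s
Steady-state rate R = (F_in − F_out)/L = (463.36 − 93.009) / 326000 m = 1.136e-03 mm/s.
R = 1.136e-03 × 3600 = 4.09 mm/hr.
Over 17 h: total = 4.09 × 17 = 69.53 ≈ 70 mm.

R ≈ 4.09 mm/hr; total ≈ 70 mm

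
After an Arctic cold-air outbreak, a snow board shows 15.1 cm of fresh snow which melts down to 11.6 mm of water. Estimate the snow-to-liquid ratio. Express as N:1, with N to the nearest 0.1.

Ratio = snow depth / SWE = 151 mm / 11.6 mm = 13.0, i.e. 13.0:1.

ratio ≈ 13.0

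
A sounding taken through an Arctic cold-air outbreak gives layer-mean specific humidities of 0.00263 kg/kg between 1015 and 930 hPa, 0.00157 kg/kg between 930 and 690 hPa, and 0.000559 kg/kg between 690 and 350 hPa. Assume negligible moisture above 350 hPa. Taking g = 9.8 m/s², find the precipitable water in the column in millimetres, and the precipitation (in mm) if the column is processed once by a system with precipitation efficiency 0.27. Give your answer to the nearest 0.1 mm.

Precipitable water is the column-integrated vapour mass per unit area: PW = (1/g) Σ q̄ Δp, with q in kg/kg and Δp in Pa (1 kg/m² of water = 1 mm).
Layer 1015–930 hPa: Δp = 85 hPa = 8500 Pa, q̄ = 0.00263 kg/kg → 0.00263 × 8500 / 9.8 = 2.28 mm
Layer 930–690 hPa: Δp = 240 hPa = 24000 Pa, q̄ = 0.00157 kg/kg → 0.00157 × 24000 / 9.8 = 3.84 mm
Layer 690–350 hPa: Δp = 340 hPa = 34000 Pa, q̄ = 0.000559 kg/kg → 0.000559 × 34000 / 9.8 = 1.94 mm
PW = 2.28 + 3.84 + 1.94 = 8.06 ≈ 8.1 mm.
Precipitation = ε × PW = 0.27 × 8.1 = 2.2 mm.

PW ≈ 8.1 mm; precipitation ≈ 2.2 mm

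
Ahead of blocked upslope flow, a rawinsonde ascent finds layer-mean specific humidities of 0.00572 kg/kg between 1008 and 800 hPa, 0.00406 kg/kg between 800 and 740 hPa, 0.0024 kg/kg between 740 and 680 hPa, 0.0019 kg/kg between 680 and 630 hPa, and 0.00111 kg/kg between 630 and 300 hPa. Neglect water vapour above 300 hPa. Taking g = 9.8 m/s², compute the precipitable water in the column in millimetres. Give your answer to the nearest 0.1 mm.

PW ≈ 20.8 mm

Precipitable water is the column-integrated vapour mass per unit area: PW = (1/g) Σ q̄ Δp, with q in kg/kg and Δp in Pa (1 kg/m² of water = 1 mm).
Layer 1008–800 hPa: Δp = 208 hPa = 20800 Pa, q̄ = 0.00572 kg/kg → 0.00572 × 20800 / 9.8 = 12.14 mm
Layer 800–740 hPa: Δp = 60 hPa = 6000 Pa, q̄ = 0.00406 kg/kg → 0.00406 × 6000 / 9.8 = 2.49 mm
Layer 740–680 hPa: Δp = 60 hPa = 6000 Pa, q̄ = 0.0024 kg/kg → 0.0024 × 6000 / 9.8 = 1.47 mm
Layer 680–630 hPa: Δp = 50 hPa = 5000 Pa, q̄ = 0.0019 kg/kg → 0.0019 × 5000 / 9.8 = 0.97 mm
Layer 630–300 hPa: Δp = 330 hPa = 33000 Pa, q̄ = 0.00111 kg/kg → 0.00111 × 33000 / 9.8 = 3.74 mm
PW = 12.14 + 2.49 + 1.47 + 0.97 + 3.74 = 20.81 ≈ 20.8 mm.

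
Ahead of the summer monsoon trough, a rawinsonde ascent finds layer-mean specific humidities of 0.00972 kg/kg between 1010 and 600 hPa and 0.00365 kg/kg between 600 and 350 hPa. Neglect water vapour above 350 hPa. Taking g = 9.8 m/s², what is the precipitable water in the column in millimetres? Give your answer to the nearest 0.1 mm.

Precipitable water is the column-integrated vapour mass per unit area: PW = (1/g) Σ q̄ Δp, with q in kg/kg and Δp in Pa (1 kg/m² of water = 1 mm).
Layer 1010–600 hPa: Δp = 410 hPa = 41000 Pa, q̄ = 0.00972 kg/kg → 0.00972 × 41000 / 9.8 = 40.67 mm
Layer 600–350 hPa: Δp = 250 hPa = 25000 Pa, q̄ = 0.00365 kg/kg → 0.00365 × 25000 / 9.8 = 9.31 mm
PW = 40.67 + 9.31 = 49.98 ≈ 50.0 mm.

PW ≈ 50.0 mm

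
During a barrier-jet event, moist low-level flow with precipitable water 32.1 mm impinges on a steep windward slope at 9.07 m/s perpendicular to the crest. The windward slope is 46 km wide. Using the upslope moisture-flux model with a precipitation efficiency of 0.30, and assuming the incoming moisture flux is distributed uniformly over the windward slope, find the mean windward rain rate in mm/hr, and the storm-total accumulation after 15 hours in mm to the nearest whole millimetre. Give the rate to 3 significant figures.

Incoming column moisture flux per unit ridge length: F = V × PW = 9.07 × 32.1 = 291.147 mm·m/s.
Spread over the 46 km slope with efficiency ε = 0.30: R = ε·F/W = 0.30 × 291.147 / 46000 m = 1.899e-03 mm/s.
R = 1.899e-03 × 3600 = 6.84 mm/hr.
Over 15 h: total = 6.84 × 15 = 102.6 ≈ 103 mm.

R ≈ 6.84 mm/hr; total ≈ 103 mm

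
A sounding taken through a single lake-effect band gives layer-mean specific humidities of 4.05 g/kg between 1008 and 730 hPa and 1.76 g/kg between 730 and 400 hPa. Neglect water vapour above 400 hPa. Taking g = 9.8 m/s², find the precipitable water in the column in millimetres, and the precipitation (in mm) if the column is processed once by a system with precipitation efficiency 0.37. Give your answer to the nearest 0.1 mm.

Precipitable water is the column-integrated vapour mass per unit area: PW = (1/g) Σ q̄ Δp, with q in kg/kg and Δp in Pa (1 kg/m² of water = 1 mm).
Layer 1008–730 hPa: Δp = 278 hPa = 27800 Pa, q̄ = 0.00405 kg/kg → 0.00405 × 27800 / 9.8 = 11.49 mm
Layer 730–400 hPa: Δp = 330 hPa = 33000 Pa, q̄ = 0.00176 kg/kg → 0.00176 × 33000 / 9.8 = 5.93 mm
PW = 11.49 + 5.93 = 17.42 ≈ 17.4 mm.
Precipitation = ε × PW = 0.37 × 17.4 = 6.4 mm.

PW ≈ 17.4 mm; precipitation ≈ 6.4 mm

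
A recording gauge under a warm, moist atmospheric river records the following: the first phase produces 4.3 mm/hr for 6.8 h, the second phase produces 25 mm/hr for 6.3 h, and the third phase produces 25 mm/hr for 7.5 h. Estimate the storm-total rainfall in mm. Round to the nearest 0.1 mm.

total ≈ 374.2 mm

Total = Σ Rᵢ Δtᵢ = 4.3 × 6.8 + 25 × 6.3 + 25 × 7.5
      = 29.24 + 157.5 + 187.5 = 374.2 mm.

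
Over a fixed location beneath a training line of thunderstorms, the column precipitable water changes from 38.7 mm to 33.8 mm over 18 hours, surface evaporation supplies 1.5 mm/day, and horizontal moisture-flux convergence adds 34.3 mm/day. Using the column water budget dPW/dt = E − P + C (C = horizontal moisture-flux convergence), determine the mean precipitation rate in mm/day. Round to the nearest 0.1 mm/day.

P ≈ 42.3 mm/day

dPW/dt = (33.8 − 38.7) mm / (18/24 day) = -6.533 mm/day.
P = E + C − dPW/dt = 1.5 + (34.3) − (-6.533) = 42.3 mm/day.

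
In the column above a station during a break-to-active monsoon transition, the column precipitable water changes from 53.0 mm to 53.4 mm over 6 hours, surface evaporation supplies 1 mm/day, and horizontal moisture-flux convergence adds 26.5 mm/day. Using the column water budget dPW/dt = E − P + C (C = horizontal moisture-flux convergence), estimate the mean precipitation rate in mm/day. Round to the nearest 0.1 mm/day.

P ≈ 25.9 mm/day

dPW/dt = (53.4 − 53.0) mm / (6/24 day) = +1.600 mm/day.
P = E + C − dPW/dt = 1 + (26.5) − (+1.600) = 25.9 mm/day.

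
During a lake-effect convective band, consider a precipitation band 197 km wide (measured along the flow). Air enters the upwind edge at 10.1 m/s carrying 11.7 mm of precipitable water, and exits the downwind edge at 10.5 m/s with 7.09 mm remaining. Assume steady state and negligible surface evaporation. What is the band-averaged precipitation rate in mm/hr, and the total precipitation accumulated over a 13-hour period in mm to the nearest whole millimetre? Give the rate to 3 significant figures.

Column moisture flux per unit crosswind length is F = V × PW.
Inflow: F_in = 10.1 × 11.7 = 118.17 mm·m/s
Outflow: F_out = 10.5 × 7.09 = 74.445 mm·m/s
Steady-state rate R = (F_in − F_out)/L = (118.17 − 74.445) / 197000 m = 2.220e-04 mm/s.
R = 2.220e-04 × 3600 = 0.799 mm/hr.
Over 13 h: total = 0.799 × 13 = 10.387 ≈ 10 mm.

R ≈ 0.799 mm/hr; total ≈ 10 mm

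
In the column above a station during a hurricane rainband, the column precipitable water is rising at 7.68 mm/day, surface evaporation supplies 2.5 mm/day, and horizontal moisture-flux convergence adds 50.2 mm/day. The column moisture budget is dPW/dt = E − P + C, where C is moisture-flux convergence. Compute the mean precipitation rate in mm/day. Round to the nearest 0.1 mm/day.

P ≈ 45.0 mm/day

dPW/dt = +7.68 mm/day.
P = E + C − dPW/dt = 2.5 + (50.2) − (+7.68) = 45.0 mm/day.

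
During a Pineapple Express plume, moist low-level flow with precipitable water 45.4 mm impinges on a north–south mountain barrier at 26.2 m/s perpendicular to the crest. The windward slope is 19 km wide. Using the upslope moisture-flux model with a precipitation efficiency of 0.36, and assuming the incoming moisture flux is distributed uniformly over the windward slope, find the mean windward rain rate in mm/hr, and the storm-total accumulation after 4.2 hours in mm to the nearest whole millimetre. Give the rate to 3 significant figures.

R ≈ 81.1 mm/hr; total ≈ 341 mm

Incoming column moisture flux per unit ridge length: F = V × PW = 26.2 × 45.4 = 1189.48 mm·m/s.
Spread over the 19 km slope with efficiency ε = 0.36: R = ε·F/W = 0.36 × 1189.48 / 19000 m = 2.254e-02 mm/s.
R = 2.254e-02 × 3600 = 81.1 mm/hr.
Over 4.2 h: total = 81.1 × 4.2 = 340.62 ≈ 341 mm.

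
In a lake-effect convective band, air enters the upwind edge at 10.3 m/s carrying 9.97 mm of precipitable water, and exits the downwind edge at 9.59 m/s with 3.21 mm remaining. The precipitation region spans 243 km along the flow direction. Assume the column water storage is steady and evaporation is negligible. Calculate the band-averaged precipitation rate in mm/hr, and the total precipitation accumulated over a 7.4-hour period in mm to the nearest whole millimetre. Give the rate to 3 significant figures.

Column moisture flux per unit crosswind length is F = V × PW.
Inflow: F_in = 10.3 × 9.97 = 102.691 mm·m/s
Outflow: F_out = 9.59 × 3.21 = 30.7839 mm·m/s
Steady-state rate R = (F_in − F_out)/L = (102.691 − 30.7839) / 243000 m = 2.959e-04 mm/s.
R = 2.959e-04 × 3600 = 1.07 mm/hr.
Over 7.4 h: total = 1.07 × 7.4 = 7.918 ≈ 8 mm.

R ≈ 1.07 mm/hr; total ≈ 8 mm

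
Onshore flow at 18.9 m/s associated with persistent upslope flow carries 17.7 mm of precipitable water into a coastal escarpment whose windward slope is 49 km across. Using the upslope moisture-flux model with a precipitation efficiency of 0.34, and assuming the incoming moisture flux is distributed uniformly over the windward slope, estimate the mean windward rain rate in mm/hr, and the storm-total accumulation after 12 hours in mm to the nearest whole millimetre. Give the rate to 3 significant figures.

Incoming column moisture flux per unit ridge length: F = V × PW = 18.9 × 17.7 = 334.53 mm·m/s.
Spread over the 49 km slope with efficiency ε = 0.34: R = ε·F/W = 0.34 × 334.53 / 49000 m = 2.321e-03 mm/s.
R = 2.321e-03 × 3600 = 8.36 mm/hr.
Over 12 h: total = 8.36 × 12 = 100.32 ≈ 100 mm.

R ≈ 8.36 mm/hr; total ≈ 100 mm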